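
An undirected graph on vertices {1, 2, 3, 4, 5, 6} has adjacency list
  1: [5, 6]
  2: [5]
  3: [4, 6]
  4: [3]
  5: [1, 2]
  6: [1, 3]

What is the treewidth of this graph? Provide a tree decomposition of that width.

The largest bag has 2 vertices, giving width 1; this decomposition certifies tw(G) ≤ 1. Any graph with an edge has treewidth ≥ 1, and G has the edge 4–3. Therefore the treewidth is 1.

Treewidth 1.
Bags: B1 = {3, 4}  B2 = {3, 6}  B3 = {1, 6}  B4 = {1, 5}  B5 = {2, 5}
Tree: B1–B2, B2–B3, B3–B4, B4–B5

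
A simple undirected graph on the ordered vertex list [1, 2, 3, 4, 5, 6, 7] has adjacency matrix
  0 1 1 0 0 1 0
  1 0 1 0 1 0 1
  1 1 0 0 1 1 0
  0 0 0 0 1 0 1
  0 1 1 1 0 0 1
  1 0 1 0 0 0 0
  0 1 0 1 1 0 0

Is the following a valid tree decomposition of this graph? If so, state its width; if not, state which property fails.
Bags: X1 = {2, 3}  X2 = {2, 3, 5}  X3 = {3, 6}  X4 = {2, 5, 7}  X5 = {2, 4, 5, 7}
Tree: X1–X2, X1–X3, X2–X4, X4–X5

No — vertex 1 appears in no bag.

A tree decomposition must satisfy three properties: every vertex lies in some bag; for every edge, both endpoints lie together in some bag; and for every vertex, the bags containing it form a connected subtree. Here vertex 1 appears in no bag, so the decomposition is invalid.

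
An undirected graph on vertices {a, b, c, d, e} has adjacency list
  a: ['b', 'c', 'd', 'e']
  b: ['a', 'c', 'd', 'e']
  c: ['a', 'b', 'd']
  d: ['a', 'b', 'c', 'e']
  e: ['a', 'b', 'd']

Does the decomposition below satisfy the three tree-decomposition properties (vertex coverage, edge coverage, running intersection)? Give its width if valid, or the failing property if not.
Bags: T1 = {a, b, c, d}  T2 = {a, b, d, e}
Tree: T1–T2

Yes; width 3.

Checking the three conditions: (i) the bags cover all of {a, b, c, d, e}; (ii) for each edge, some bag contains both endpoints; (iii) the bags containing any fixed vertex form a subtree. All hold, so the decomposition is valid with width 4 − 1 = 3.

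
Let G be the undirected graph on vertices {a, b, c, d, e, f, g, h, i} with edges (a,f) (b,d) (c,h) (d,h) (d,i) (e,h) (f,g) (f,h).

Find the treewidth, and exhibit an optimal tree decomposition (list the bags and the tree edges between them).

Treewidth 1.
Bags: B1 = {f, g}  B2 = {f, h}  B3 = {d, h}  B4 = {c, h}  B5 = {b, d}  B6 = {e, h}  B7 = {a, f}  B8 = {d, i}
Tree: B1–B2, B2–B3, B3–B4, B3–B5, B4–B6, B2–B7, B5–B8

The largest bag has 2 vertices, giving width 1; this decomposition certifies tw(G) ≤ 1. Since G has at least one edge (e.g. g–f), it is not an edgeless graph, so tw(G) ≥ 1. The upper and lower bounds meet at 1, so that is the treewidth.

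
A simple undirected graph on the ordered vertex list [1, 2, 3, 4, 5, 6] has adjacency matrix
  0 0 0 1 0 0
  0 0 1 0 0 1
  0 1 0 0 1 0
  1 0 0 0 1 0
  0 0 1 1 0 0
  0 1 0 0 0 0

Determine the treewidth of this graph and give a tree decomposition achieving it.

The largest bag has 2 vertices, giving width 1; this decomposition certifies tw(G) ≤ 1. Since G has at least one edge (e.g. 1–4), it is not an edgeless graph, so tw(G) ≥ 1. The upper and lower bounds meet at 1, so that is the treewidth.

Treewidth 1.
One such decomposition:
Bags: B1 = {1, 4}  B2 = {4, 5}  B3 = {3, 5}  B4 = {2, 3}  B5 = {2, 6}
Tree: B1–B2, B2–B3, B3–B4, B4–B5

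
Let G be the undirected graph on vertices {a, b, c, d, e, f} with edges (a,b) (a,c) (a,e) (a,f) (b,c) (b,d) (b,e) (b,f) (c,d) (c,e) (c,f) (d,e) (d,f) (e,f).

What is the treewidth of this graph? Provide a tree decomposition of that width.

Each bag holds 5 vertices, so the decomposition has width 4, which upper-bounds the treewidth. Conversely, {b, c, d, e, f} is a clique of size 5, and the vertices of any clique must share a bag in every tree decomposition; so some bag has ≥ 5 vertices and tw(G) ≥ 4. Combining the bounds, tw(G) = 4.

Treewidth 4.
One such decomposition:
Bags: B1 = {b, c, d, e, f}  B2 = {a, b, c, e, f}
Tree: B1–B2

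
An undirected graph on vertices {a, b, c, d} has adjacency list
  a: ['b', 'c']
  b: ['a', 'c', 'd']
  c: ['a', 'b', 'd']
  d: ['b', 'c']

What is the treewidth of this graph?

A width-2 tree decomposition is:
Bags: B1 = {a, b, c}  B2 = {b, c, d}
Tree: B1–B2
Each bag holds 3 vertices, so the decomposition has width 2, which upper-bounds the treewidth. Conversely, {b, c, d} is a clique of size 3, and the vertices of any clique must share a bag in every tree decomposition; so some bag has ≥ 3 vertices and tw(G) ≥ 2. Combining the bounds, tw(G) = 2.

2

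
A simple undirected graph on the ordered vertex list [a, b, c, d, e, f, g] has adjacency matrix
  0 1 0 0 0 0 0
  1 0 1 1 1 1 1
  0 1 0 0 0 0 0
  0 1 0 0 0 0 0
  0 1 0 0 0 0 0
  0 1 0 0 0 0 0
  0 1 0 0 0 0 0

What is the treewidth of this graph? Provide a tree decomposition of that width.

Treewidth 1.
Bags: B1 = {b, f}  B2 = {b, e}  B3 = {b, g}  B4 = {a, b}  B5 = {b, c}  B6 = {b, d}
Tree: B1–B2, B2–B3, B2–B4, B3–B5, B5–B6

Each bag holds 2 vertices, so the decomposition has width 1, which upper-bounds the treewidth. G has an edge, so its treewidth is at least 1. Therefore the treewidth is 1.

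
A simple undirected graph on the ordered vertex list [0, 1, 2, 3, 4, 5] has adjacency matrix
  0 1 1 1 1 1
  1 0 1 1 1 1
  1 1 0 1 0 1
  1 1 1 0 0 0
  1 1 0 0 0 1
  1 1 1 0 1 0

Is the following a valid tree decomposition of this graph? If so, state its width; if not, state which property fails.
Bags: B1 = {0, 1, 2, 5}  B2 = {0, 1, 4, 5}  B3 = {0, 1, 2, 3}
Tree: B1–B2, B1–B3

Yes; width 3.

Every vertex of G appears in some bag (union = {0, 1, 2, 3, 4, 5}); every edge is covered by a bag; and for each vertex v the set of bags containing v is connected in the bag tree. The decomposition is therefore valid. The largest bag has 4 vertices, so the width is 3.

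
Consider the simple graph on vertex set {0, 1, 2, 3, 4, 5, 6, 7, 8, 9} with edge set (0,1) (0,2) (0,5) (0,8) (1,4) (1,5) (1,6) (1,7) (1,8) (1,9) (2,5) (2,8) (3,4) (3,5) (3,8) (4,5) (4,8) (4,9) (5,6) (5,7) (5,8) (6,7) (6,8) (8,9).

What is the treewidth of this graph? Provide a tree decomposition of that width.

Every bag has size at most 4, so the width is 4 − 1 = 3 and tw(G) ≤ 3. Conversely, {1, 4, 8, 9} is a clique of size 4, and the vertices of any clique must share a bag in every tree decomposition; so some bag has ≥ 4 vertices and tw(G) ≥ 3. Therefore the treewidth is 3.

Treewidth 3.
One such decomposition:
Bags: B1 = {1, 5, 6, 8}  B2 = {1, 4, 5, 8}  B3 = {1, 5, 6, 7}  B4 = {0, 1, 5, 8}  B5 = {3, 4, 5, 8}  B6 = {0, 2, 5, 8}  B7 = {1, 4, 8, 9}
Tree: B1–B2, B1–B3, B1–B4, B2–B5, B4–B6, B2–B7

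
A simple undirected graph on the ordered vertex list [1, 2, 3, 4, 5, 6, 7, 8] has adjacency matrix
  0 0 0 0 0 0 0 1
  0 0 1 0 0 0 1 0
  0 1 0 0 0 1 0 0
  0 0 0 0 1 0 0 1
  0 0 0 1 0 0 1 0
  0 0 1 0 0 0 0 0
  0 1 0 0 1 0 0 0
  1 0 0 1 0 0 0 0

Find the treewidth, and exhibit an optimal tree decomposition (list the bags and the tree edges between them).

Treewidth 1.
One optimal decomposition is:
Bags: B1 = {1, 8}  B2 = {4, 8}  B3 = {4, 5}  B4 = {5, 7}  B5 = {2, 7}  B6 = {2, 3}  B7 = {3, 6}
Tree: B1–B2, B2–B3, B3–B4, B4–B5, B5–B6, B6–B7

The largest bag has 2 vertices, giving width 1; this decomposition certifies tw(G) ≤ 1. Since G has at least one edge (e.g. 1–8), it is not an edgeless graph, so tw(G) ≥ 1. The upper and lower bounds meet at 1, so that is the treewidth.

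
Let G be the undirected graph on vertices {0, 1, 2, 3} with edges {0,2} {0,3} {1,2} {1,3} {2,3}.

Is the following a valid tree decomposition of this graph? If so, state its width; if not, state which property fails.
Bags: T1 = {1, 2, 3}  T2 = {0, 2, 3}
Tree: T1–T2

Vertex coverage: the bags together contain {0, 1, 2, 3}, the full vertex set. Edge coverage: each edge of G has both endpoints in at least one bag. Running intersection: for every vertex, the bags containing it form a connected subtree. All three properties hold, so this is a valid tree decomposition of width max|bag| − 1 = 2, and hence tw(G) ≤ 2.

Yes; width 2.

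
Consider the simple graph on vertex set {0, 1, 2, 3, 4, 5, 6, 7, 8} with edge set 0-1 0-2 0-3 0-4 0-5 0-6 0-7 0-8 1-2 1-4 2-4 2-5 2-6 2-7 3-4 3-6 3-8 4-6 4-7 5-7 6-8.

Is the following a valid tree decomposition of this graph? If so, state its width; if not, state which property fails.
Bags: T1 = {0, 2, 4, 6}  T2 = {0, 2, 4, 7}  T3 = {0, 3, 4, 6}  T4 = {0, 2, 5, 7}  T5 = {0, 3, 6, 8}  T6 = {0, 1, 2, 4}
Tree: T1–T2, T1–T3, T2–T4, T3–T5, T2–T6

Every vertex of G appears in some bag (union = {0, 1, 2, 3, 4, 5, 6, 7, 8}); every edge is covered by a bag; and for each vertex v the set of bags containing v is connected in the bag tree. The decomposition is therefore valid. The largest bag has 4 vertices, so the width is 3.

Yes; width 3.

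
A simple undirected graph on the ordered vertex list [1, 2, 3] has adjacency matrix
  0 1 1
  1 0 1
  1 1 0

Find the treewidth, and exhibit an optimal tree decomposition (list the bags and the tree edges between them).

Treewidth 2.
One optimal decomposition is:
Bags: B1 = {1, 2, 3}
Tree: (single bag)

With just one bag of size 3, the width is 3 − 1 = 2, so tw(G) ≤ 2. For the lower bound, the 3 vertices {1, 2, 3} are pairwise adjacent, and any tree decomposition puts a clique entirely inside one bag — forcing width ≥ 2. The upper and lower bounds meet at 2, so that is the treewidth.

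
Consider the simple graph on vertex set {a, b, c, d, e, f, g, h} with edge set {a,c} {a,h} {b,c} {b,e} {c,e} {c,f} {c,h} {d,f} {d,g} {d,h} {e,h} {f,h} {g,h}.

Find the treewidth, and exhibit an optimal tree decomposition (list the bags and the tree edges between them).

Every bag has size at most 3, so the width is 3 − 1 = 2 and tw(G) ≤ 2. Conversely, {d, g, h} is a clique of size 3, and the vertices of any clique must share a bag in every tree decomposition; so some bag has ≥ 3 vertices and tw(G) ≥ 2. The upper and lower bounds meet at 2, so that is the treewidth.

Treewidth 2.
One such decomposition:
Bags: B1 = {c, f, h}  B2 = {c, e, h}  B3 = {d, f, h}  B4 = {b, c, e}  B5 = {d, g, h}  B6 = {a, c, h}
Tree: B1–B2, B1–B3, B2–B4, B3–B5, B2–B6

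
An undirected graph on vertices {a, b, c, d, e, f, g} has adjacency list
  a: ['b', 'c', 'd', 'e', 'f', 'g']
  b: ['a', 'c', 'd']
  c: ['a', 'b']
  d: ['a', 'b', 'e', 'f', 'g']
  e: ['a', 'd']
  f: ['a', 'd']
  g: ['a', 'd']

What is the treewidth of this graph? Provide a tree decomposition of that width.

Treewidth 2.
One optimal decomposition is:
Bags: B1 = {a, d, e}  B2 = {a, b, d}  B3 = {a, d, g}  B4 = {a, d, f}  B5 = {a, b, c}
Tree: B1–B2, B2–B3, B3–B4, B2–B5

The largest bag has 3 vertices, giving width 2; this decomposition certifies tw(G) ≤ 2. Conversely, {a, d, g} is a clique of size 3, and the vertices of any clique must share a bag in every tree decomposition; so some bag has ≥ 3 vertices and tw(G) ≥ 2. Combining the bounds, tw(G) = 2.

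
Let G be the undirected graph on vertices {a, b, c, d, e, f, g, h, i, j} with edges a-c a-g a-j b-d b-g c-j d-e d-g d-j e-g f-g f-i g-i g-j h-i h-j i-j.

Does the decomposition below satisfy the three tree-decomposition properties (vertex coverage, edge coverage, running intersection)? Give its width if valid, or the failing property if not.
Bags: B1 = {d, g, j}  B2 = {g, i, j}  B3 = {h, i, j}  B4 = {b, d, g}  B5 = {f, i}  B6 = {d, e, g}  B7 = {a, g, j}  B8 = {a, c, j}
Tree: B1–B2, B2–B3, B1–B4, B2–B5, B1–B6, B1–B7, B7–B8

No — edge (g,f) lies in no bag.

A tree decomposition must satisfy three properties: every vertex lies in some bag; for every edge, both endpoints lie together in some bag; and for every vertex, the bags containing it form a connected subtree. Here edge (g,f) lies in no bag, so the decomposition is invalid.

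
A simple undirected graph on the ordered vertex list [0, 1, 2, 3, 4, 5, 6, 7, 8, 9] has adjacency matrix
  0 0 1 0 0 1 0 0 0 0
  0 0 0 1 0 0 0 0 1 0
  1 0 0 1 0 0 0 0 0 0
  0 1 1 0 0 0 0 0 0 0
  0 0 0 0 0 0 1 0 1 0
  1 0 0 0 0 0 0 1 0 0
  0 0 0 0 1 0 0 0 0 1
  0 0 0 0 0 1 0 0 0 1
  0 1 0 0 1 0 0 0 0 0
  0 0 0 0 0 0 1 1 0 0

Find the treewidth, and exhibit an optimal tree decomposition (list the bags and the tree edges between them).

Treewidth 2.
One such decomposition:
Bags: B1 = {4, 6, 8}  B2 = {6, 8, 9}  B3 = {7, 8, 9}  B4 = {5, 7, 8}  B5 = {0, 5, 8}  B6 = {0, 2, 8}  B7 = {2, 3, 8}  B8 = {1, 3, 8}
Tree: B1–B2, B2–B3, B3–B4, B4–B5, B5–B6, B6–B7, B7–B8

The largest bag has 3 vertices, giving width 2; this decomposition certifies tw(G) ≤ 2. Since 8–4–6–9–7–5–0–2–3–1–8 is a cycle in G, G is not acyclic. Forests are exactly the graphs of treewidth ≤ 1, so tw(G) ≥ 2. The upper and lower bounds meet at 2, so that is the treewidth.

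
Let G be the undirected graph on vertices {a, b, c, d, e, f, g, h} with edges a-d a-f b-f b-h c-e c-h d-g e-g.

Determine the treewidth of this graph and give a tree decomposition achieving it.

Treewidth 2.
Bags: B1 = {d, e, g}  B2 = {a, d, e}  B3 = {a, e, f}  B4 = {b, e, f}  B5 = {b, e, h}  B6 = {c, e, h}
Tree: B1–B2, B2–B3, B3–B4, B4–B5, B5–B6

Every bag has size at most 3, so the width is 3 − 1 = 2 and tw(G) ≤ 2. For the lower bound, G contains the cycle e–g–d–a–f–b–h–c–e, so G is not a forest; only forests have treewidth ≤ 1, hence tw(G) ≥ 2. The upper and lower bounds meet at 2, so that is the treewidth.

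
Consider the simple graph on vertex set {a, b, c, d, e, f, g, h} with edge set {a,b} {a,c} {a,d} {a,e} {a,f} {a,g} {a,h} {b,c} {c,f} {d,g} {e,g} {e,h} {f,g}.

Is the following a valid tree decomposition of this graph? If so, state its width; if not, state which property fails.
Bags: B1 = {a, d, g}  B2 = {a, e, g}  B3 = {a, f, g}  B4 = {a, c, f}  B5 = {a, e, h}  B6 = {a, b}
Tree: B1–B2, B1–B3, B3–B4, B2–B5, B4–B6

No — edge (c,b) lies in no bag.

A tree decomposition must satisfy three properties: every vertex lies in some bag; for every edge, both endpoints lie together in some bag; and for every vertex, the bags containing it form a connected subtree. Here edge (c,b) lies in no bag, so the decomposition is invalid.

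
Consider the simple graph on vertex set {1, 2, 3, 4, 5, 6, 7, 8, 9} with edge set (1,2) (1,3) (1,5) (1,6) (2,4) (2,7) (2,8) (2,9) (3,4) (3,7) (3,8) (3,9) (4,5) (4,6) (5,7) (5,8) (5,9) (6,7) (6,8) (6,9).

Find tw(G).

A width-4 tree decomposition is:
Bags: B1 = {2, 3, 5, 6, 7}  B2 = {2, 3, 5, 6, 9}  B3 = {2, 3, 5, 6, 8}  B4 = {2, 3, 4, 5, 6}  B5 = {1, 2, 3, 5, 6}
Tree: B1–B2, B2–B3, B3–B4, B4–B5
The largest bag has 5 vertices, giving width 4; this decomposition certifies tw(G) ≤ 4. For the lower bound: the 5 vertex sets {6,7}, {5,9}, {3,8}, {2}, {4} are disjoint, each induces a connected subgraph, and every pair is joined by at least one edge of G. Contracting each set to a single vertex therefore yields K_{5} as a minor, and since treewidth is minor-monotone, tw(G) ≥ tw(K_{5}) = 4. Combining the bounds, tw(G) = 4.

4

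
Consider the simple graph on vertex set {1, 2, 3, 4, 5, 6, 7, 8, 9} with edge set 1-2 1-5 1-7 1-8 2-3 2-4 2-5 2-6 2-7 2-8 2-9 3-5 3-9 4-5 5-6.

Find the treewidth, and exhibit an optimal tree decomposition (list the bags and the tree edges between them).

The largest bag has 3 vertices, giving width 2; this decomposition certifies tw(G) ≤ 2. On the other hand G contains the 3-clique {1, 2, 8}. A clique must lie in a single bag of any decomposition, so no decomposition can have width below 2. Therefore the treewidth is 2.

Treewidth 2.
One optimal decomposition is:
Bags: B1 = {2, 3, 5}  B2 = {1, 2, 5}  B3 = {1, 2, 7}  B4 = {1, 2, 8}  B5 = {2, 3, 9}  B6 = {2, 4, 5}  B7 = {2, 5, 6}
Tree: B1–B2, B2–B3, B2–B4, B1–B5, B1–B6, B1–B7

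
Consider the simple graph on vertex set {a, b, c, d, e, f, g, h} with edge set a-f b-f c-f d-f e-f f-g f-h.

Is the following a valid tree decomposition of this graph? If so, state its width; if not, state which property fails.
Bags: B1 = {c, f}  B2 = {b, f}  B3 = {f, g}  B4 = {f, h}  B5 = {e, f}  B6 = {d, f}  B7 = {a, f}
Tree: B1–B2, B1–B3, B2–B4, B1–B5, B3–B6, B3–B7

Vertex coverage: the bags together contain {a, b, c, d, e, f, g, h}, the full vertex set. Edge coverage: each edge of G has both endpoints in at least one bag. Running intersection: for every vertex, the bags containing it form a connected subtree. All three properties hold, so this is a valid tree decomposition of width max|bag| − 1 = 1, and hence tw(G) ≤ 1.

Yes; width 1.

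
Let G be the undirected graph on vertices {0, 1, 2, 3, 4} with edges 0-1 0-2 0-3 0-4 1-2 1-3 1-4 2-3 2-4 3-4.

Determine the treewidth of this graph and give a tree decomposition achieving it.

Treewidth 4.
One optimal decomposition is:
Bags: B1 = {0, 1, 2, 3, 4}
Tree: (single bag)

With just one bag of size 5, the width is 5 − 1 = 4, so tw(G) ≤ 4. Conversely, {0, 1, 2, 3, 4} is a clique of size 5, and the vertices of any clique must share a bag in every tree decomposition; so some bag has ≥ 5 vertices and tw(G) ≥ 4. Hence tw(G) = 4 exactly.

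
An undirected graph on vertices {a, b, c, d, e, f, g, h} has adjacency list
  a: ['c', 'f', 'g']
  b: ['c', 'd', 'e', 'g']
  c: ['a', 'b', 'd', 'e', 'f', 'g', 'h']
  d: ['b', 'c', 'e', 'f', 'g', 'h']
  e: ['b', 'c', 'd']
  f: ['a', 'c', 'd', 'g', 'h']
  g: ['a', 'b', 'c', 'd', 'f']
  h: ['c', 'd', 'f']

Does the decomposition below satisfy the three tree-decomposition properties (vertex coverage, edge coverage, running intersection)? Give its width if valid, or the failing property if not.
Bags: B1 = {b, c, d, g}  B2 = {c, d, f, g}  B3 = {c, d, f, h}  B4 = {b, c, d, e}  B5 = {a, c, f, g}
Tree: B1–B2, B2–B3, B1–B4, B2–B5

Checking the three conditions: (i) the bags cover all of {a, b, c, d, e, f, g, h}; (ii) for each edge, some bag contains both endpoints; (iii) the bags containing any fixed vertex form a subtree. All hold, so the decomposition is valid with width 4 − 1 = 3.

Yes; width 3.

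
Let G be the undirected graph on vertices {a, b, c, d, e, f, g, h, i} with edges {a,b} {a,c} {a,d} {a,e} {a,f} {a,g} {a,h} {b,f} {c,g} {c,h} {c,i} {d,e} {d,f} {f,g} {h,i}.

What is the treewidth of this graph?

2

A width-2 tree decomposition is:
Bags: B1 = {a, c, g}  B2 = {a, c, h}  B3 = {c, h, i}  B4 = {a, f, g}  B5 = {a, b, f}  B6 = {a, d, f}  B7 = {a, d, e}
Tree: B1–B2, B2–B3, B1–B4, B4–B5, B5–B6, B6–B7
Every bag has size at most 3, so the width is 3 − 1 = 2 and tw(G) ≤ 2. On the other hand G contains the 3-clique {a, d, e}. A clique must lie in a single bag of any decomposition, so no decomposition can have width below 2. Combining the bounds, tw(G) = 2.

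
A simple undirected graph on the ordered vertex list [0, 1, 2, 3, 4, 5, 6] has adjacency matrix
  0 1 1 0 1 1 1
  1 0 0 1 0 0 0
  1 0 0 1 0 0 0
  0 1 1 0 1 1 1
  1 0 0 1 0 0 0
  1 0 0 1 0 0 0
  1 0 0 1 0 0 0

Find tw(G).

A width-2 tree decomposition is:
Bags: B1 = {0, 1, 3}  B2 = {0, 2, 3}  B3 = {0, 3, 4}  B4 = {0, 3, 6}  B5 = {0, 3, 5}
Tree: B1–B2, B2–B3, B3–B4, B4–B5
The largest bag has 3 vertices, giving width 2; this decomposition certifies tw(G) ≤ 2. The edges 0–1–3–2–0 form a cycle, so G is not a tree and its treewidth is at least 2. Combining the bounds, tw(G) = 2.

2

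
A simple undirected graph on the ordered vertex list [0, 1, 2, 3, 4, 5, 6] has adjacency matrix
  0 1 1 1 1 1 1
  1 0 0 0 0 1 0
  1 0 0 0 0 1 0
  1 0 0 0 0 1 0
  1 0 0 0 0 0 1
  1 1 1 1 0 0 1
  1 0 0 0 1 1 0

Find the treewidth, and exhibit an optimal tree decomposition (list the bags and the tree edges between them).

Every bag has size at most 3, so the width is 3 − 1 = 2 and tw(G) ≤ 2. On the other hand G contains the 3-clique {0, 4, 6}. A clique must lie in a single bag of any decomposition, so no decomposition can have width below 2. Combining the bounds, tw(G) = 2.

Treewidth 2.
One optimal decomposition is:
Bags: B1 = {0, 5, 6}  B2 = {0, 2, 5}  B3 = {0, 1, 5}  B4 = {0, 3, 5}  B5 = {0, 4, 6}
Tree: B1–B2, B1–B3, B2–B4, B1–B5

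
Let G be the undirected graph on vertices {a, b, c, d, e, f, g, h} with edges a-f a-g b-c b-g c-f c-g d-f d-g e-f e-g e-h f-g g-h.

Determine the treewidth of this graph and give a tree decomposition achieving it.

Treewidth 2.
Bags: B1 = {c, f, g}  B2 = {b, c, g}  B3 = {e, f, g}  B4 = {d, f, g}  B5 = {a, f, g}  B6 = {e, g, h}
Tree: B1–B2, B1–B3, B3–B4, B1–B5, B3–B6

Each bag holds 3 vertices, so the decomposition has width 2, which upper-bounds the treewidth. Conversely, {e, g, h} is a clique of size 3, and the vertices of any clique must share a bag in every tree decomposition; so some bag has ≥ 3 vertices and tw(G) ≥ 2. Combining the bounds, tw(G) = 2.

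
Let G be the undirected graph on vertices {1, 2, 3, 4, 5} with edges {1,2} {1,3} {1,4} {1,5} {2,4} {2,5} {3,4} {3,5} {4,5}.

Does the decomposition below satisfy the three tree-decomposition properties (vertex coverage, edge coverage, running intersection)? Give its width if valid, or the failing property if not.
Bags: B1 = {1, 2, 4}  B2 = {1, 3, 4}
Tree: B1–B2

No — vertex 5 appears in no bag.

A tree decomposition must satisfy three properties: every vertex lies in some bag; for every edge, both endpoints lie together in some bag; and for every vertex, the bags containing it form a connected subtree. Here vertex 5 appears in no bag, so the decomposition is invalid.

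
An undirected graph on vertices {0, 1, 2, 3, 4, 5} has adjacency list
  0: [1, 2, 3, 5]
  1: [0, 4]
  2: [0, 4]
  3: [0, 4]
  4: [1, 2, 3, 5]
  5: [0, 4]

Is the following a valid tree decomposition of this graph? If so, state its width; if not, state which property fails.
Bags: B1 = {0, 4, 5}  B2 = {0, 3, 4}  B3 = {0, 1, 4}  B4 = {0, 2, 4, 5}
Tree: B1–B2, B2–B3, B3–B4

No — bags containing vertex 5 are not connected in the tree.

A tree decomposition must satisfy three properties: every vertex lies in some bag; for every edge, both endpoints lie together in some bag; and for every vertex, the bags containing it form a connected subtree. Here bags containing vertex 5 are not connected in the tree, so the decomposition is invalid.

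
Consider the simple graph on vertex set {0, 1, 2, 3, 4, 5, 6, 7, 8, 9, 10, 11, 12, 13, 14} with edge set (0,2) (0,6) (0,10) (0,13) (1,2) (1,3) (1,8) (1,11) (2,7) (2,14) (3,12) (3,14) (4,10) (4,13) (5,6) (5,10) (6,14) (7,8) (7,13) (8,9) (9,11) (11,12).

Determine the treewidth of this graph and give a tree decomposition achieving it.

Treewidth 3.
Bags: B1 = {8, 9, 11, 12}  B2 = {1, 8, 11, 12}  B3 = {1, 3, 8, 12}  B4 = {1, 3, 7, 8}  B5 = {1, 2, 3, 7}  B6 = {2, 3, 7, 14}  B7 = {2, 7, 13, 14}  B8 = {0, 2, 13, 14}  B9 = {0, 6, 13, 14}  B10 = {0, 4, 6, 13}  B11 = {0, 4, 6, 10}  B12 = {4, 5, 6, 10}
Tree: B1–B2, B2–B3, B3–B4, B4–B5, B5–B6, B6–B7, B7–B8, B8–B9, B9–B10, B10–B11, B11–B12

Every bag has size at most 4, so the width is 4 − 1 = 3 and tw(G) ≤ 3. For the lower bound: the 4 vertex sets {9,11,12}, {8}, {1}, {2,3,7,14} are disjoint, each induces a connected subgraph, and every pair is joined by at least one edge of G. Contracting each set to a single vertex therefore yields K_{4} as a minor, and since treewidth is minor-monotone, tw(G) ≥ tw(K_{4}) = 3. Combining the bounds, tw(G) = 3.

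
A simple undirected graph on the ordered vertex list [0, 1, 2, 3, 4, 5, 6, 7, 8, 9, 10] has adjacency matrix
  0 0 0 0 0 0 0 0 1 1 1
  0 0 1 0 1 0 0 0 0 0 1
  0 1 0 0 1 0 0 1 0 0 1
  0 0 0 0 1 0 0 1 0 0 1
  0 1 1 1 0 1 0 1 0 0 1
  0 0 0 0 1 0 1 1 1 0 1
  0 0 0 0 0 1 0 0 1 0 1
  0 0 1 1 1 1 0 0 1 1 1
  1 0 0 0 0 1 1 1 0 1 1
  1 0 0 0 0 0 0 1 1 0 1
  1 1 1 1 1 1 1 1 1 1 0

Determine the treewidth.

A width-3 tree decomposition is:
Bags: B1 = {3, 4, 7, 10}  B2 = {4, 5, 7, 10}  B3 = {5, 7, 8, 10}  B4 = {7, 8, 9, 10}  B5 = {2, 4, 7, 10}  B6 = {0, 8, 9, 10}  B7 = {5, 6, 8, 10}  B8 = {1, 2, 4, 10}
Tree: B1–B2, B2–B3, B3–B4, B2–B5, B4–B6, B3–B7, B5–B8
Every bag has size at most 4, so the width is 4 − 1 = 3 and tw(G) ≤ 3. For the lower bound, the 4 vertices {0, 8, 9, 10} are pairwise adjacent, and any tree decomposition puts a clique entirely inside one bag — forcing width ≥ 3. Hence tw(G) = 3 exactly.

3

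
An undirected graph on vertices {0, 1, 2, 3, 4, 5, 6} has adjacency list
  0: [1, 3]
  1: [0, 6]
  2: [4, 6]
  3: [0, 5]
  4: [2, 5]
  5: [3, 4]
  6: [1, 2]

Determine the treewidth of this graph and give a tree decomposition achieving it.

Treewidth 2.
Bags: B1 = {0, 1, 6}  B2 = {0, 3, 6}  B3 = {3, 5, 6}  B4 = {4, 5, 6}  B5 = {2, 4, 6}
Tree: B1–B2, B2–B3, B3–B4, B4–B5

Each bag holds 3 vertices, so the decomposition has width 2, which upper-bounds the treewidth. For the lower bound, G contains the cycle 6–1–0–3–5–4–2–6, so G is not a forest; only forests have treewidth ≤ 1, hence tw(G) ≥ 2. Therefore the treewidth is 2.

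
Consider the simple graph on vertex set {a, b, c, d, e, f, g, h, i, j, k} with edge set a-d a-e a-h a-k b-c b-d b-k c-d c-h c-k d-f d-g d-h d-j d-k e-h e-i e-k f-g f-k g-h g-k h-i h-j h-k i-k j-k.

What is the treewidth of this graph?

A width-3 tree decomposition is:
Bags: B1 = {d, h, j, k}  B2 = {a, d, h, k}  B3 = {c, d, h, k}  B4 = {d, g, h, k}  B5 = {a, e, h, k}  B6 = {d, f, g, k}  B7 = {b, c, d, k}  B8 = {e, h, i, k}
Tree: B1–B2, B1–B3, B3–B4, B2–B5, B4–B6, B3–B7, B5–B8
Every bag has size at most 4, so the width is 4 − 1 = 3 and tw(G) ≤ 3. On the other hand G contains the 4-clique {d, g, h, k}. A clique must lie in a single bag of any decomposition, so no decomposition can have width below 3. Therefore the treewidth is 3.

3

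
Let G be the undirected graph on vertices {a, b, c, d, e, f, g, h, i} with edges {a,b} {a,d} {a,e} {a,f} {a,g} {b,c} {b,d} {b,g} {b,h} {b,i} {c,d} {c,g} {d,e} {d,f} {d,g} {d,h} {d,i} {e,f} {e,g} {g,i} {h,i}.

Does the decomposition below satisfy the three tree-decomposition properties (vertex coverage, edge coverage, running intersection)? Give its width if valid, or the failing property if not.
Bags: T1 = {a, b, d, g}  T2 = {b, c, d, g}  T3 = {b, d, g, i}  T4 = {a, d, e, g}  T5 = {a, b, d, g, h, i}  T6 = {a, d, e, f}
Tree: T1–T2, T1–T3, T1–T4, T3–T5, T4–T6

No — bags containing vertex a are not connected in the tree.

A tree decomposition must satisfy three properties: every vertex lies in some bag; for every edge, both endpoints lie together in some bag; and for every vertex, the bags containing it form a connected subtree. Here bags containing vertex a are not connected in the tree, so the decomposition is invalid.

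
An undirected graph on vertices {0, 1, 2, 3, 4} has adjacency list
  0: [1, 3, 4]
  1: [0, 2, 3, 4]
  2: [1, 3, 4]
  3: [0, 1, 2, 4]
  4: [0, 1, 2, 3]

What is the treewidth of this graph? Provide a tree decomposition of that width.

Treewidth 3.
One such decomposition:
Bags: B1 = {0, 1, 3, 4}  B2 = {1, 2, 3, 4}
Tree: B1–B2

Each bag holds 4 vertices, so the decomposition has width 3, which upper-bounds the treewidth. For the lower bound, the 4 vertices {0, 1, 3, 4} are pairwise adjacent, and any tree decomposition puts a clique entirely inside one bag — forcing width ≥ 3. Therefore the treewidth is 3.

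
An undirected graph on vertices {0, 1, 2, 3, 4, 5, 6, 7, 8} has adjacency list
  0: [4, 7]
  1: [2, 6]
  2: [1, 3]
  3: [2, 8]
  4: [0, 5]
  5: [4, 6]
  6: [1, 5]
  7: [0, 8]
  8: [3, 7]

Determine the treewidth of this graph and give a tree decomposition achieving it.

Treewidth 2.
One such decomposition:
Bags: B1 = {0, 4, 7}  B2 = {4, 5, 7}  B3 = {5, 6, 7}  B4 = {1, 6, 7}  B5 = {1, 2, 7}  B6 = {2, 3, 7}  B7 = {3, 7, 8}
Tree: B1–B2, B2–B3, B3–B4, B4–B5, B5–B6, B6–B7

Every bag has size at most 3, so the width is 3 − 1 = 2 and tw(G) ≤ 2. For the lower bound, G contains the cycle 7–0–4–5–6–1–2–3–8–7, so G is not a forest; only forests have treewidth ≤ 1, hence tw(G) ≥ 2. Combining the bounds, tw(G) = 2.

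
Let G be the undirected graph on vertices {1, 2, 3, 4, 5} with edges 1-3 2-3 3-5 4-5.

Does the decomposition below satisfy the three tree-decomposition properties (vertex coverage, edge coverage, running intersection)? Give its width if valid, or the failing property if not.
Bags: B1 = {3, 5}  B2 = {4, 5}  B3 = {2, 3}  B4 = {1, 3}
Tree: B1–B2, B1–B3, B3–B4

Checking the three conditions: (i) the bags cover all of {1, 2, 3, 4, 5}; (ii) for each edge, some bag contains both endpoints; (iii) the bags containing any fixed vertex form a subtree. All hold, so the decomposition is valid with width 2 − 1 = 1.

Yes; width 1.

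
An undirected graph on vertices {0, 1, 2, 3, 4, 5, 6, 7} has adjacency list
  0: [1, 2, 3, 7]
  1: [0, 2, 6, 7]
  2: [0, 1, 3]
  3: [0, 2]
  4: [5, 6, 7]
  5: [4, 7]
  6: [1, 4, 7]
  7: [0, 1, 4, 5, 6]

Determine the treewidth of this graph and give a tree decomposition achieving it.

Treewidth 2.
One optimal decomposition is:
Bags: B1 = {0, 1, 2}  B2 = {0, 1, 7}  B3 = {1, 6, 7}  B4 = {0, 2, 3}  B5 = {4, 6, 7}  B6 = {4, 5, 7}
Tree: B1–B2, B2–B3, B1–B4, B3–B5, B5–B6

Every bag has size at most 3, so the width is 3 − 1 = 2 and tw(G) ≤ 2. For the lower bound, the 3 vertices {0, 1, 2} are pairwise adjacent, and any tree decomposition puts a clique entirely inside one bag — forcing width ≥ 2. Therefore the treewidth is 2.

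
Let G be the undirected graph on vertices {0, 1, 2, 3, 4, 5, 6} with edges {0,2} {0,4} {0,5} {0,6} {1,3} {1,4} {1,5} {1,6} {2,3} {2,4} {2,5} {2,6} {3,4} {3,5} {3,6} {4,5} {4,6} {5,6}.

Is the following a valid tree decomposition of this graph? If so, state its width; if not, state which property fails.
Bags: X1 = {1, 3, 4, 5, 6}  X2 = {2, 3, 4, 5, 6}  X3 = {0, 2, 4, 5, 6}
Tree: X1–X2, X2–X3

Yes; width 4.

Checking the three conditions: (i) the bags cover all of {0, 1, 2, 3, 4, 5, 6}; (ii) for each edge, some bag contains both endpoints; (iii) the bags containing any fixed vertex form a subtree. All hold, so the decomposition is valid with width 5 − 1 = 4.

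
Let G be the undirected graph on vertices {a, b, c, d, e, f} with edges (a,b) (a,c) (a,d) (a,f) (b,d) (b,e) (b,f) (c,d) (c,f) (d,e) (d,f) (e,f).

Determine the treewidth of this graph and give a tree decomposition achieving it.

Each bag holds 4 vertices, so the decomposition has width 3, which upper-bounds the treewidth. On the other hand G contains the 4-clique {b, d, e, f}. A clique must lie in a single bag of any decomposition, so no decomposition can have width below 3. Therefore the treewidth is 3.

Treewidth 3.
One such decomposition:
Bags: B1 = {a, b, d, f}  B2 = {b, d, e, f}  B3 = {a, c, d, f}
Tree: B1–B2, B1–B3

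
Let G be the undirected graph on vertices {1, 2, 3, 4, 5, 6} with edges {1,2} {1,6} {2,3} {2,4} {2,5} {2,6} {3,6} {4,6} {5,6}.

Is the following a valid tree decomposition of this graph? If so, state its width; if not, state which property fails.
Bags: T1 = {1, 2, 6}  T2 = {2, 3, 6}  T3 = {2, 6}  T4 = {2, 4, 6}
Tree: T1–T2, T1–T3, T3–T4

No — vertex 5 appears in no bag.

A tree decomposition must satisfy three properties: every vertex lies in some bag; for every edge, both endpoints lie together in some bag; and for every vertex, the bags containing it form a connected subtree. Here vertex 5 appears in no bag, so the decomposition is invalid.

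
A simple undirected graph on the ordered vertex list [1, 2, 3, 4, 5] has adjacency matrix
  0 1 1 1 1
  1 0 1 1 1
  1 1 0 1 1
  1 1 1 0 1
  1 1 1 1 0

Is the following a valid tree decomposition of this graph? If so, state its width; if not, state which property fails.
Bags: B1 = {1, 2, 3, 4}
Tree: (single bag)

A tree decomposition must satisfy three properties: every vertex lies in some bag; for every edge, both endpoints lie together in some bag; and for every vertex, the bags containing it form a connected subtree. Here vertex 5 appears in no bag, so the decomposition is invalid.

No — vertex 5 appears in no bag.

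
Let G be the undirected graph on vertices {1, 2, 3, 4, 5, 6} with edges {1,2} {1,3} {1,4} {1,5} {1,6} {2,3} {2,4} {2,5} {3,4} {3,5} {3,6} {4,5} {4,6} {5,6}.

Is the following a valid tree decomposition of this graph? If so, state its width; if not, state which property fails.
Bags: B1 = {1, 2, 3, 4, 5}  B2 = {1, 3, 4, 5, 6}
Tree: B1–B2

Every vertex of G appears in some bag (union = {1, 2, 3, 4, 5, 6}); every edge is covered by a bag; and for each vertex v the set of bags containing v is connected in the bag tree. The decomposition is therefore valid. The largest bag has 5 vertices, so the width is 4.

Yes; width 4.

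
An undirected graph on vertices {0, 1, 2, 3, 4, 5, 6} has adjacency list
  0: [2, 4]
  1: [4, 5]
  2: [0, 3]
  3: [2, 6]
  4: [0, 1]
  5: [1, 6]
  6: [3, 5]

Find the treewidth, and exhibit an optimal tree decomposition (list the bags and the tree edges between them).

Every bag has size at most 3, so the width is 3 − 1 = 2 and tw(G) ≤ 2. For the lower bound, G contains the cycle 4–1–5–6–3–2–0–4, so G is not a forest; only forests have treewidth ≤ 1, hence tw(G) ≥ 2. Hence tw(G) = 2 exactly.

Treewidth 2.
One such decomposition:
Bags: B1 = {1, 4, 5}  B2 = {4, 5, 6}  B3 = {3, 4, 6}  B4 = {2, 3, 4}  B5 = {0, 2, 4}
Tree: B1–B2, B2–B3, B3–B4, B4–B5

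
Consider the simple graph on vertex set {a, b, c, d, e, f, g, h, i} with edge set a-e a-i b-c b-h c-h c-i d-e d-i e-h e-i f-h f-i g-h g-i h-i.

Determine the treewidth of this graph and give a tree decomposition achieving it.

Each bag holds 3 vertices, so the decomposition has width 2, which upper-bounds the treewidth. On the other hand G contains the 3-clique {b, c, h}. A clique must lie in a single bag of any decomposition, so no decomposition can have width below 2. The upper and lower bounds meet at 2, so that is the treewidth.

Treewidth 2.
One such decomposition:
Bags: B1 = {d, e, i}  B2 = {e, h, i}  B3 = {c, h, i}  B4 = {g, h, i}  B5 = {b, c, h}  B6 = {f, h, i}  B7 = {a, e, i}
Tree: B1–B2, B2–B3, B3–B4, B3–B5, B4–B6, B1–B7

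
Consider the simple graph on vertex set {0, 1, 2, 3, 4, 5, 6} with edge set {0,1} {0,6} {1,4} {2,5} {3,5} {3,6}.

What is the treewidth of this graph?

A width-1 tree decomposition is:
Bags: B1 = {1, 4}  B2 = {0, 1}  B3 = {0, 6}  B4 = {3, 6}  B5 = {3, 5}  B6 = {2, 5}
Tree: B1–B2, B2–B3, B3–B4, B4–B5, B5–B6
Every bag has size at most 2, so the width is 2 − 1 = 1 and tw(G) ≤ 1. Since G has at least one edge (e.g. 4–1), it is not an edgeless graph, so tw(G) ≥ 1. Combining the bounds, tw(G) = 1.

1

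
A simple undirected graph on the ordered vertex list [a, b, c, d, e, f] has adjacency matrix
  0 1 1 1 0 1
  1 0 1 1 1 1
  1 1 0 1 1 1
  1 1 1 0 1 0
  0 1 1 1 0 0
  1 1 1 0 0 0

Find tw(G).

3

A width-3 tree decomposition is:
Bags: B1 = {a, b, c, d}  B2 = {b, c, d, e}  B3 = {a, b, c, f}
Tree: B1–B2, B1–B3
Each bag holds 4 vertices, so the decomposition has width 3, which upper-bounds the treewidth. For the lower bound, the 4 vertices {b, c, d, e} are pairwise adjacent, and any tree decomposition puts a clique entirely inside one bag — forcing width ≥ 3. The upper and lower bounds meet at 3, so that is the treewidth.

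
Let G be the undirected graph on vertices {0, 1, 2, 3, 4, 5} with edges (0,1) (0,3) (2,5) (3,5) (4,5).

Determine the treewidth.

1

A width-1 tree decomposition is:
Bags: B1 = {4, 5}  B2 = {3, 5}  B3 = {0, 3}  B4 = {0, 1}  B5 = {2, 5}
Tree: B1–B2, B2–B3, B3–B4, B2–B5
The largest bag has 2 vertices, giving width 1; this decomposition certifies tw(G) ≤ 1. Since G has at least one edge (e.g. 4–5), it is not an edgeless graph, so tw(G) ≥ 1. Therefore the treewidth is 1.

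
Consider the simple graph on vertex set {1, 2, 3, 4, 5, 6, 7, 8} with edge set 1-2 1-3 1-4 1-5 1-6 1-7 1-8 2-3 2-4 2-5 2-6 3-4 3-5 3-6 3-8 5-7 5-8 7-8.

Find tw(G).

A width-3 tree decomposition is:
Bags: B1 = {1, 2, 3, 4}  B2 = {1, 2, 3, 5}  B3 = {1, 3, 5, 8}  B4 = {1, 2, 3, 6}  B5 = {1, 5, 7, 8}
Tree: B1–B2, B2–B3, B1–B4, B3–B5
The largest bag has 4 vertices, giving width 3; this decomposition certifies tw(G) ≤ 3. On the other hand G contains the 4-clique {1, 3, 5, 8}. A clique must lie in a single bag of any decomposition, so no decomposition can have width below 3. Hence tw(G) = 3 exactly.

3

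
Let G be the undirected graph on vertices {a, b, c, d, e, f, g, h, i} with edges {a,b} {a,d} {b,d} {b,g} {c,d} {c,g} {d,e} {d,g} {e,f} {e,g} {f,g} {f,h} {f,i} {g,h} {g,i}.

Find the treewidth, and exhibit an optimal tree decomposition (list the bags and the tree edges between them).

Each bag holds 3 vertices, so the decomposition has width 2, which upper-bounds the treewidth. For the lower bound, the 3 vertices {d, e, g} are pairwise adjacent, and any tree decomposition puts a clique entirely inside one bag — forcing width ≥ 2. Therefore the treewidth is 2.

Treewidth 2.
Bags: B1 = {f, g, h}  B2 = {e, f, g}  B3 = {d, e, g}  B4 = {c, d, g}  B5 = {b, d, g}  B6 = {a, b, d}  B7 = {f, g, i}
Tree: B1–B2, B2–B3, B3–B4, B3–B5, B5–B6, B2–B7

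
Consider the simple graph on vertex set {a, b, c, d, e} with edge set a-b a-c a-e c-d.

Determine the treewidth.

A width-1 tree decomposition is:
Bags: B1 = {a, e}  B2 = {a, c}  B3 = {a, b}  B4 = {c, d}
Tree: B1–B2, B2–B3, B2–B4
Every bag has size at most 2, so the width is 2 − 1 = 1 and tw(G) ≤ 1. G has an edge, so its treewidth is at least 1. Hence tw(G) = 1 exactly.

1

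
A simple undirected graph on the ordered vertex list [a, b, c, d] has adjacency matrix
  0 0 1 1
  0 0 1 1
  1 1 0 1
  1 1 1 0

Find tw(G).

A width-2 tree decomposition is:
Bags: B1 = {a, c, d}  B2 = {b, c, d}
Tree: B1–B2
The largest bag has 3 vertices, giving width 2; this decomposition certifies tw(G) ≤ 2. Conversely, {a, c, d} is a clique of size 3, and the vertices of any clique must share a bag in every tree decomposition; so some bag has ≥ 3 vertices and tw(G) ≥ 2. Hence tw(G) = 2 exactly.

2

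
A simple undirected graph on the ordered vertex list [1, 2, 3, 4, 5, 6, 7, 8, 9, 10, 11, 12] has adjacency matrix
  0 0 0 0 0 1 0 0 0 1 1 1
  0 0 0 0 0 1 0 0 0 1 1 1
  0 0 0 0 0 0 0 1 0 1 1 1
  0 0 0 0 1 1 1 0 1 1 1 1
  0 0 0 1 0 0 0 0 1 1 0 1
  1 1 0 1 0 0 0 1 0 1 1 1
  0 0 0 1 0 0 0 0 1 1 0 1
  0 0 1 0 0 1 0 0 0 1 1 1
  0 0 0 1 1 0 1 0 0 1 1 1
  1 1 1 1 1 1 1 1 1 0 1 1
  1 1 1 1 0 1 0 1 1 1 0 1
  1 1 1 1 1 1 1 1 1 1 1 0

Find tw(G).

4

A width-4 tree decomposition is:
Bags: B1 = {2, 6, 10, 11, 12}  B2 = {4, 6, 10, 11, 12}  B3 = {4, 9, 10, 11, 12}  B4 = {1, 6, 10, 11, 12}  B5 = {4, 7, 9, 10, 12}  B6 = {6, 8, 10, 11, 12}  B7 = {3, 8, 10, 11, 12}  B8 = {4, 5, 9, 10, 12}
Tree: B1–B2, B2–B3, B2–B4, B3–B5, B4–B6, B6–B7, B5–B8
The largest bag has 5 vertices, giving width 4; this decomposition certifies tw(G) ≤ 4. On the other hand G contains the 5-clique {4, 9, 10, 11, 12}. A clique must lie in a single bag of any decomposition, so no decomposition can have width below 4. The upper and lower bounds meet at 4, so that is the treewidth.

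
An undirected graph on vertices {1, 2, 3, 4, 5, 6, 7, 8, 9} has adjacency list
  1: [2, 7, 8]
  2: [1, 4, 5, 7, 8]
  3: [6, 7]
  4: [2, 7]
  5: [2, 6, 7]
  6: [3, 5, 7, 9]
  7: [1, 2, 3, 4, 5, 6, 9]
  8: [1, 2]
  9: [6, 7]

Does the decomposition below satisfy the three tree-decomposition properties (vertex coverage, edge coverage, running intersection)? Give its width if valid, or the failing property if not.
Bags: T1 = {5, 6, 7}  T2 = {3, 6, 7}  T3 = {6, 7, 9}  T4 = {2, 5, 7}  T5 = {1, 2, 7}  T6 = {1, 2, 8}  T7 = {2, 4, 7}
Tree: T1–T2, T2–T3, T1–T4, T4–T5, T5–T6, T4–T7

Yes; width 2.

Checking the three conditions: (i) the bags cover all of {1, 2, 3, 4, 5, 6, 7, 8, 9}; (ii) for each edge, some bag contains both endpoints; (iii) the bags containing any fixed vertex form a subtree. All hold, so the decomposition is valid with width 3 − 1 = 2.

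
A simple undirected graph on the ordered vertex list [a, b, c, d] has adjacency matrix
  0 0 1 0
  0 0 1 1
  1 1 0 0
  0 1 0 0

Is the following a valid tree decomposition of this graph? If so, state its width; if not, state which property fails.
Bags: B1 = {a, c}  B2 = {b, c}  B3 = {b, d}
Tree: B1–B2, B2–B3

Yes; width 1.

Every vertex of G appears in some bag (union = {a, b, c, d}); every edge is covered by a bag; and for each vertex v the set of bags containing v is connected in the bag tree. The decomposition is therefore valid. The largest bag has 2 vertices, so the width is 1.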